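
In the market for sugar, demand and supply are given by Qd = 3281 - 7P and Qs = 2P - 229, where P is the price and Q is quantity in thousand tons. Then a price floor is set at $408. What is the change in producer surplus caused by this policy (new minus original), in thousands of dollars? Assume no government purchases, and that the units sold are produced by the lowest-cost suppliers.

3681

Equilibrium: 3281 - 7P = 2P - 229, so 3510 = 9P and P* = 390, Q* = 551.
Because the floor (408) lies above the market-clearing price, it is binding.
At P = 408: Qd = 3281 - 7·408 = 425 and Qs = 2·408 - 229 = 587.
Producer surplus without the control is ½ · (390 - 114.5) · 551 = 75900.25.
With the floor, 425 units are sold at 408. The supply price at Q = 425 is 327, so PS = ½ · [(408 - 114.5) + (408 - 327)] · 425 = 79581.25.
Change in producer surplus = 79581.25 - 75900.25 = 3681.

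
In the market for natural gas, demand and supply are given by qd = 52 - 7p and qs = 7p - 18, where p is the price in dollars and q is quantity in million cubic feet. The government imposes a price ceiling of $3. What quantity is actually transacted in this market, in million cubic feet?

3

In a free market, 52 - 7p = 7p - 18 gives the equilibrium p* = 5, q* = 17.
Because the ceiling (3) lies below the market-clearing price, it is binding.
At p = 3: qd = 52 - 7·3 = 31 and qs = 7·3 - 18 = 3.
The quantity actually transacted is the short side, supply: 3.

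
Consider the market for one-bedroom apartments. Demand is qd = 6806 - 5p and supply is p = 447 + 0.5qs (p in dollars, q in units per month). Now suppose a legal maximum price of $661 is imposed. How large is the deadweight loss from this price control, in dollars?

269809.4

Rearranging supply gives qs = 2p - 894. In a free market, 6806 - 5p = 2p - 894 gives the equilibrium p* = 1100, q* = 1306.
The ceiling of 661 is below the equilibrium price 1100, so it binds.
At p = 661: qd = 6806 - 5·661 = 3501 and qs = 2·661 - 894 = 428.
Quantity traded falls to 428. At q = 428 the demand price is (6806 - 428)/5 = 1275.6 and the supply price is (894 + 428)/2 = 661.
Deadweight loss = ½ · (1275.6 - 661) · (1306 - 428) = ½ · 614.6 · 878 = 269809.4.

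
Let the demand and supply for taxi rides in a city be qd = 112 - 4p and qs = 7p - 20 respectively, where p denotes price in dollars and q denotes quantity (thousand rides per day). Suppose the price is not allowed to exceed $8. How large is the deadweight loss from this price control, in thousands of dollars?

154

Equilibrium: 112 - 4p = 7p - 20, so 132 = 11p and p* = 12, q* = 64.
Because the ceiling (8) lies below the market-clearing price, it is binding.
At p = 8: qd = 112 - 4·8 = 80 and qs = 7·8 - 20 = 36.
Quantity traded falls to 36. At q = 36 the demand price is (112 - 36)/4 = 19 and the supply price is (20 + 36)/7 = 8.
Deadweight loss = ½ · (19 - 8) · (64 - 36) = ½ · 11 · 28 = 154.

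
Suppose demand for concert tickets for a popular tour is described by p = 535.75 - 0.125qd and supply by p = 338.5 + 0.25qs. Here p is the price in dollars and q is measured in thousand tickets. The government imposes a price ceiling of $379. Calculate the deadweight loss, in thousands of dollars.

24843

Rearranging demand gives qd = 4286 - 8p; rearranging supply gives qs = 4p - 1354. Without the control the market clears where 4286 - 8p = 4p - 1354, i.e. p* = 470 and q* = 526.
Because the ceiling (379) lies below the market-clearing price, it is binding.
At p = 379: qd = 4286 - 8·379 = 1254 and qs = 4·379 - 1354 = 162.
Quantity traded falls to 162. At q = 162 the demand price is (4286 - 162)/8 = 515.5 and the supply price is (1354 + 162)/4 = 379.
Deadweight loss = ½ · (515.5 - 379) · (526 - 162) = ½ · 136.5 · 364 = 24843.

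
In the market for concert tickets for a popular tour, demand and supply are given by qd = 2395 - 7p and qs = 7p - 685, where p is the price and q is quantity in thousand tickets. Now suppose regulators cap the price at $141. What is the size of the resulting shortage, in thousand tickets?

1106

Equilibrium: 2395 - 7p = 7p - 685, so 3080 = 14p and p* = 220, q* = 855.
Because the ceiling (141) lies below the market-clearing price, it is binding.
At p = 141: qd = 2395 - 7·141 = 1408 and qs = 7·141 - 685 = 302.
Shortage = qd - qs = 1408 - 302 = 1106.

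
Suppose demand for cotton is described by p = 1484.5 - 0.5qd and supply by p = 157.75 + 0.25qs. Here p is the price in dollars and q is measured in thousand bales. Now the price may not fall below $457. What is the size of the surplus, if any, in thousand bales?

Rearranging demand gives qd = 2969 - 2p; rearranging supply gives qs = 4p - 631. Equilibrium: 2969 - 2p = 4p - 631, so 3600 = 6p and p* = 600, q* = 1769.
Since 457 is below p* = 600, the floor does not bind and the free-market outcome prevails.
Since the control does not bind, there is no surplus.

0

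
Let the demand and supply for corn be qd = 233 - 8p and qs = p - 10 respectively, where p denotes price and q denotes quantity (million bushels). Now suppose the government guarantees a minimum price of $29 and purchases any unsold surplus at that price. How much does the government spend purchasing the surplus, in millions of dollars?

Without the control the market clears where 233 - 8p = p - 10, i.e. p* = 27 and q* = 17.
Since 29 > 27, the floor is binding.
At p = 29: qd = 233 - 8·29 = 1 and qs = 29 - 10 = 19.
Surplus = qs - qd = 18.
Government expenditure = surplus × support price = 18 × 29 = 522.

522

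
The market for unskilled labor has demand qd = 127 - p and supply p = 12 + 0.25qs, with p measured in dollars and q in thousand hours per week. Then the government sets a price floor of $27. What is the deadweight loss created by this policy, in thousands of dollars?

Rearranging supply gives qs = 4p - 48. In a free market, 127 - p = 4p - 48 gives the equilibrium p* = 35, q* = 92.
The floor of 27 is below the equilibrium price 35, so it is not binding; the market clears at p* = 35, q* = 92.
Since the control does not bind, no trades are prevented and deadweight loss is zero.

0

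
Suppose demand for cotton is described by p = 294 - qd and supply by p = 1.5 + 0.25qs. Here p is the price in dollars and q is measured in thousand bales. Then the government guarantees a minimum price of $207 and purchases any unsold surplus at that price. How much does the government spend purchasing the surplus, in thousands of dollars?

152145

Rearranging demand gives qd = 294 - p; rearranging supply gives qs = 4p - 6. Setting quantity demanded equal to quantity supplied, 294 - p = 4p - 6, gives p* = 60 and q* = 234.
The floor of 207 is above the equilibrium price 60, so it binds.
At p = 207: qd = 294 - 207 = 87 and qs = 4·207 - 6 = 822.
Surplus = qs - qd = 735.
Government expenditure = surplus × support price = 735 × 207 = 152145.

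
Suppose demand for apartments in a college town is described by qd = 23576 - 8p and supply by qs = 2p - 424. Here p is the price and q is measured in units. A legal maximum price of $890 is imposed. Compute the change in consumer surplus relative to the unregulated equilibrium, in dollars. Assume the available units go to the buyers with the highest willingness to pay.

1477535

Without the control the market clears where 23576 - 8p = 2p - 424, i.e. p* = 2400 and q* = 4376.
Because the ceiling (890) lies below the market-clearing price, it is binding.
At p = 890: qd = 23576 - 8·890 = 16456 and qs = 2·890 - 424 = 1356.
Consumer surplus without the control is ½ · (2947 - 2400) · 4376 = 1196836.
With the ceiling, 1356 units are sold at 890 (assume they go to the highest-value buyers). The demand price at q = 1356 is 2777.5, so CS = ½ · [(2947 - 890) + (2777.5 - 890)] · 1356 = 2674371.
Change in consumer surplus = 2674371 - 1196836 = 1477535.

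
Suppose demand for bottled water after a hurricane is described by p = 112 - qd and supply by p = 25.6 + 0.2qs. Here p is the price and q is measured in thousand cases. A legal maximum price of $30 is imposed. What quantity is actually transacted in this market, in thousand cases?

Rearranging demand gives qd = 112 - p; rearranging supply gives qs = 5p - 128. In a free market, 112 - p = 5p - 128 gives the equilibrium p* = 40, q* = 72.
Since 30 < 40, the ceiling is binding.
At p = 30: qd = 112 - 30 = 82 and qs = 5·30 - 128 = 22.
The quantity actually transacted is the short side, supply: 22.

22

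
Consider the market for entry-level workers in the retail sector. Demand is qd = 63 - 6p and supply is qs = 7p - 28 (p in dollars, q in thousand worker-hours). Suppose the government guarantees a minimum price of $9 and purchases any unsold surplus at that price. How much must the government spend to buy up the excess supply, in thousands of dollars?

234

In a free market, 63 - 6p = 7p - 28 gives the equilibrium p* = 7, q* = 21.
The floor of 9 is above the equilibrium price 7, so it binds.
At p = 9: qd = 63 - 6·9 = 9 and qs = 7·9 - 28 = 35.
Surplus = qs - qd = 26.
Government expenditure = surplus × support price = 26 × 9 = 234.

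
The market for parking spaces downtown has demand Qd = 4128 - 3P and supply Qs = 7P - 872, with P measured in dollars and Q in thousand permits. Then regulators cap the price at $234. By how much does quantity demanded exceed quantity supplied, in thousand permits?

2660

In a free market, 4128 - 3P = 7P - 872 gives the equilibrium P* = 500, Q* = 2628.
The ceiling of 234 is below the equilibrium price 500, so it binds.
At P = 234: Qd = 4128 - 3·234 = 3426 and Qs = 7·234 - 872 = 766.
Shortage = Qd - Qs = 3426 - 766 = 2660.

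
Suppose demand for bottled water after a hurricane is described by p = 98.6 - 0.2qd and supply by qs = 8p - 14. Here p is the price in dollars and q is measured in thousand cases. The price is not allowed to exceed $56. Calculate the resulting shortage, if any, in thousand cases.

Rearranging demand gives qd = 493 - 5p. Without the control the market clears where 493 - 5p = 8p - 14, i.e. p* = 39 and q* = 298.
The ceiling of 56 is above the equilibrium price 39, so it is not binding; the market clears at p* = 39, q* = 298.
Since the control does not bind, there is no shortage.

0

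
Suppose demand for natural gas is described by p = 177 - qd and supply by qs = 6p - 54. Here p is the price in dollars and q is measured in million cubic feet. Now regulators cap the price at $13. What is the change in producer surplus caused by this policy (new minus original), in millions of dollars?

-1680

Rearranging demand gives qd = 177 - p. Without the control the market clears where 177 - p = 6p - 54, i.e. p* = 33 and q* = 144.
The ceiling of 13 is below the equilibrium price 33, so it binds.
At p = 13: qd = 177 - 13 = 164 and qs = 6·13 - 54 = 24.
Producer surplus without the control is ½ · (33 - 9) · 144 = 1728.
With the ceiling, producers sell 24 units at 13, so PS = ½ · (13 - 9) · 24 = 48.
Change in producer surplus = 48 - 1728 = -1680.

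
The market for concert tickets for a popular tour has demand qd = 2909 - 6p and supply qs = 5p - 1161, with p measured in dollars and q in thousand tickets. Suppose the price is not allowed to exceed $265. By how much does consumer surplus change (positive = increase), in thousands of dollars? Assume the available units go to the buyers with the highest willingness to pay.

Without the control the market clears where 2909 - 6p = 5p - 1161, i.e. p* = 370 and q* = 689.
The ceiling of 265 is below the equilibrium price 370, so it binds.
At p = 265: qd = 2909 - 6·265 = 1319 and qs = 5·265 - 1161 = 164.
Consumer surplus without the control is ½ · (2909/6 - 370) · 689 = 474721/12.
With the ceiling, 164 units are sold at 265 (assume they go to the highest-value buyers). The demand price at q = 164 is 457.5, so CS = ½ · [(2909/6 - 265) + (457.5 - 265)] · 164 = 101434/3.
Change in consumer surplus = 101434/3 - 474721/12 = -5748.75.

-5748.75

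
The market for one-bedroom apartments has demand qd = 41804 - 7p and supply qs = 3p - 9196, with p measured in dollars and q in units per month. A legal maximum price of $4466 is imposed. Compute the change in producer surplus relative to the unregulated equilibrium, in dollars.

Without the control the market clears where 41804 - 7p = 3p - 9196, i.e. p* = 5100 and q* = 6104.
Since 4466 < 5100, the ceiling is binding.
At p = 4466: qd = 41804 - 7·4466 = 10542 and qs = 3·4466 - 9196 = 4202.
Producer surplus without the control is ½ · (5100 - 9196/3) · 6104 = 18629408/3.
With the ceiling, producers sell 4202 units at 4466, so PS = ½ · (4466 - 9196/3) · 4202 = 8828402/3.
Change in producer surplus = 8828402/3 - 18629408/3 = -3267002.

-3267002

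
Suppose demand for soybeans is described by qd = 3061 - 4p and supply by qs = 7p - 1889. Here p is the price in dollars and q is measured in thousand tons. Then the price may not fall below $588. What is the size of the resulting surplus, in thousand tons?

1518

Setting quantity demanded equal to quantity supplied, 3061 - 4p = 7p - 1889, gives p* = 450 and q* = 1261.
Since 588 > 450, the floor is binding.
At p = 588: qd = 3061 - 4·588 = 709 and qs = 7·588 - 1889 = 2227.
Surplus = qs - qd = 2227 - 709 = 1518.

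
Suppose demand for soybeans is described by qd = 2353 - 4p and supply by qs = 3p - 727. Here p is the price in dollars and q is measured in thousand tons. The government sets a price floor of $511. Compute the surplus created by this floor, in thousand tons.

In a free market, 2353 - 4p = 3p - 727 gives the equilibrium p* = 440, q* = 593.
Since 511 > 440, the floor is binding.
At p = 511: qd = 2353 - 4·511 = 309 and qs = 3·511 - 727 = 806.
Surplus = qs - qd = 806 - 309 = 497.

497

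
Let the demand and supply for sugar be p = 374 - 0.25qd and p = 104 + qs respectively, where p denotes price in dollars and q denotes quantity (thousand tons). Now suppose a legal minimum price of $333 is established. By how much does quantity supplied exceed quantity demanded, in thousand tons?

Rearranging demand gives qd = 1496 - 4p; rearranging supply gives qs = p - 104. Setting quantity demanded equal to quantity supplied, 1496 - 4p = p - 104, gives p* = 320 and q* = 216.
Since 333 > 320, the floor is binding.
At p = 333: qd = 1496 - 4·333 = 164 and qs = 333 - 104 = 229.
Surplus = qs - qd = 229 - 164 = 65.

65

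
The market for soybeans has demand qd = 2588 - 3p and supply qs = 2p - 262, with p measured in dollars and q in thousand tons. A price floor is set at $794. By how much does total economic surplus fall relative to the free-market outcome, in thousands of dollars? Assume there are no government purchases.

Equilibrium: 2588 - 3p = 2p - 262, so 2850 = 5p and p* = 570, q* = 878.
Because the floor (794) lies above the market-clearing price, it is binding.
At p = 794: qd = 2588 - 3·794 = 206 and qs = 2·794 - 262 = 1326.
Quantity traded falls to 206. At q = 206 the demand price is (2588 - 206)/3 = 794 and the supply price is (262 + 206)/2 = 234.
Deadweight loss = ½ · (794 - 234) · (878 - 206) = ½ · 560 · 672 = 188160.

188160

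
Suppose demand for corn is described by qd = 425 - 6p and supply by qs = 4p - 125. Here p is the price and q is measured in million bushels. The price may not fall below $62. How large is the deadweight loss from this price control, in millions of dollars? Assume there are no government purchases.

367.5

Setting quantity demanded equal to quantity supplied, 425 - 6p = 4p - 125, gives p* = 55 and q* = 95.
Because the floor (62) lies above the market-clearing price, it is binding.
At p = 62: qd = 425 - 6·62 = 53 and qs = 4·62 - 125 = 123.
Quantity traded falls to 53. At q = 53 the demand price is (425 - 53)/6 = 62 and the supply price is (125 + 53)/4 = 44.5.
Deadweight loss = ½ · (62 - 44.5) · (95 - 53) = ½ · 17.5 · 42 = 367.5.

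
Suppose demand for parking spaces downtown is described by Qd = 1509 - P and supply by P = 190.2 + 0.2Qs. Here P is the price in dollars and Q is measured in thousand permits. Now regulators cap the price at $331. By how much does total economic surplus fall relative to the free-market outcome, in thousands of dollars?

Rearranging supply gives Qs = 5P - 951. Equilibrium: 1509 - P = 5P - 951, so 2460 = 6P and P* = 410, Q* = 1099.
Since 331 < 410, the ceiling is binding.
At P = 331: Qd = 1509 - 331 = 1178 and Qs = 5·331 - 951 = 704.
Quantity traded falls to 704. At Q = 704 the demand price is 1509 - 704 = 805 and the supply price is (951 + 704)/5 = 331.
Deadweight loss = ½ · (805 - 331) · (1099 - 704) = ½ · 474 · 395 = 93615.

93615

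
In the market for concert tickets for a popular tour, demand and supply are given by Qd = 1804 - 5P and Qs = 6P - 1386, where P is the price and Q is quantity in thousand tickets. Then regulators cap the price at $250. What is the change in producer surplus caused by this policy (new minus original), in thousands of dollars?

Without the control the market clears where 1804 - 5P = 6P - 1386, i.e. P* = 290 and Q* = 354.
Since 250 < 290, the ceiling is binding.
At P = 250: Qd = 1804 - 5·250 = 554 and Qs = 6·250 - 1386 = 114.
Producer surplus without the control is ½ · (290 - 231) · 354 = 10443.
With the ceiling, producers sell 114 units at 250, so PS = ½ · (250 - 231) · 114 = 1083.
Change in producer surplus = 1083 - 10443 = -9360.

-9360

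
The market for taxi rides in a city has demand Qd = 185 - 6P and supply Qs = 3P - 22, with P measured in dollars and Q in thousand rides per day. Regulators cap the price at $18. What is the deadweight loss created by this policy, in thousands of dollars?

56.25

Setting quantity demanded equal to quantity supplied, 185 - 6P = 3P - 22, gives P* = 23 and Q* = 47.
Since 18 < 23, the ceiling is binding.
At P = 18: Qd = 185 - 6·18 = 77 and Qs = 3·18 - 22 = 32.
Quantity traded falls to 32. At Q = 32 the demand price is (185 - 32)/6 = 25.5 and the supply price is (22 + 32)/3 = 18.
Deadweight loss = ½ · (25.5 - 18) · (47 - 32) = ½ · 7.5 · 15 = 56.25.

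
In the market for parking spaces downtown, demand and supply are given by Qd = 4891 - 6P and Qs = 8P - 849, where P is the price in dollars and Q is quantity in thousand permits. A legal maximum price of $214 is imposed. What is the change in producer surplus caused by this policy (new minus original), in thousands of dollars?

-322812

Setting quantity demanded equal to quantity supplied, 4891 - 6P = 8P - 849, gives P* = 410 and Q* = 2431.
The ceiling of 214 is below the equilibrium price 410, so it binds.
At P = 214: Qd = 4891 - 6·214 = 3607 and Qs = 8·214 - 849 = 863.
Producer surplus without the control is ½ · (410 - 106.125) · 2431 = 369360.0625.
With the ceiling, producers sell 863 units at 214, so PS = ½ · (214 - 106.125) · 863 = 46548.0625.
Change in producer surplus = 46548.0625 - 369360.0625 = -322812.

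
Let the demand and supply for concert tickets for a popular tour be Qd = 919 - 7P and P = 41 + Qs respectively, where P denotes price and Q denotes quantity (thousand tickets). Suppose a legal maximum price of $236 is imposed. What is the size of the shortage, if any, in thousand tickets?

0

Rearranging supply gives Qs = P - 41. Setting quantity demanded equal to quantity supplied, 919 - 7P = P - 41, gives P* = 120 and Q* = 79.
The ceiling of 236 is above the equilibrium price 120, so it is not binding; the market clears at P* = 120, Q* = 79.
Since the control does not bind, there is no shortage.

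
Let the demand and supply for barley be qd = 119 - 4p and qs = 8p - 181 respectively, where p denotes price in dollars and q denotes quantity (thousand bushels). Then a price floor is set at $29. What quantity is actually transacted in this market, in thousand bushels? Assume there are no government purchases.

3

Equilibrium: 119 - 4p = 8p - 181, so 300 = 12p and p* = 25, q* = 19.
Because the floor (29) lies above the market-clearing price, it is binding.
At p = 29: qd = 119 - 4·29 = 3 and qs = 8·29 - 181 = 51.
The quantity actually transacted is the short side, demand: 3.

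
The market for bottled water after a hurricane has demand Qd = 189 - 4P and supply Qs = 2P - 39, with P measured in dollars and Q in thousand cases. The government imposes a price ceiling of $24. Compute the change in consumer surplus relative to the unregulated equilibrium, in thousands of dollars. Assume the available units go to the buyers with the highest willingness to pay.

In a free market, 189 - 4P = 2P - 39 gives the equilibrium P* = 38, Q* = 37.
Since 24 < 38, the ceiling is binding.
At P = 24: Qd = 189 - 4·24 = 93 and Qs = 2·24 - 39 = 9.
Consumer surplus without the control is ½ · (47.25 - 38) · 37 = 171.125.
With the ceiling, 9 units are sold at 24 (assume they go to the highest-value buyers). The demand price at Q = 9 is 45, so CS = ½ · [(47.25 - 24) + (45 - 24)] · 9 = 199.125.
Change in consumer surplus = 199.125 - 171.125 = 28.

28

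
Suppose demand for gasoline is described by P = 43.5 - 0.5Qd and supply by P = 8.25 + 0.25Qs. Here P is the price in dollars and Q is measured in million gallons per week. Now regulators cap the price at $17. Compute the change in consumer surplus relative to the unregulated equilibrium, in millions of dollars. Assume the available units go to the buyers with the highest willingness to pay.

Rearranging demand gives Qd = 87 - 2P; rearranging supply gives Qs = 4P - 33. Equilibrium: 87 - 2P = 4P - 33, so 120 = 6P and P* = 20, Q* = 47.
Since 17 < 20, the ceiling is binding.
At P = 17: Qd = 87 - 2·17 = 53 and Qs = 4·17 - 33 = 35.
Consumer surplus without the control is ½ · (43.5 - 20) · 47 = 552.25.
With the ceiling, 35 units are sold at 17 (assume they go to the highest-value buyers). The demand price at Q = 35 is 26, so CS = ½ · [(43.5 - 17) + (26 - 17)] · 35 = 621.25.
Change in consumer surplus = 621.25 - 552.25 = 69.

69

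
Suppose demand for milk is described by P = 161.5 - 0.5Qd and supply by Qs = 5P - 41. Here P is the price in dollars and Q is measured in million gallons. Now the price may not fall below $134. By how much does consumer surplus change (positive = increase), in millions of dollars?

Rearranging demand gives Qd = 323 - 2P. Without the control the market clears where 323 - 2P = 5P - 41, i.e. P* = 52 and Q* = 219.
Since 134 > 52, the floor is binding.
At P = 134: Qd = 323 - 2·134 = 55 and Qs = 5·134 - 41 = 629.
Consumer surplus without the control is ½ · (161.5 - 52) · 219 = 11990.25.
With the floor, consumers buy 55 units at 134, so CS = ½ · (161.5 - 134) · 55 = 756.25.
Change in consumer surplus = 756.25 - 11990.25 = -11234.

-11234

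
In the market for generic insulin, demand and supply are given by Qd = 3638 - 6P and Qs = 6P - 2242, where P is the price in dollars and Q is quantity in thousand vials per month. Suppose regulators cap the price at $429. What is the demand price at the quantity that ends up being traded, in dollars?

In a free market, 3638 - 6P = 6P - 2242 gives the equilibrium P* = 490, Q* = 698.
Since 429 < 490, the ceiling is binding.
At P = 429: Qd = 3638 - 6·429 = 1064 and Qs = 6·429 - 2242 = 332.
Only 332 units reach the market. On the demand curve, the marginal buyer's willingness to pay at Q = 332 is (3638 - 332)/6 = 551.

551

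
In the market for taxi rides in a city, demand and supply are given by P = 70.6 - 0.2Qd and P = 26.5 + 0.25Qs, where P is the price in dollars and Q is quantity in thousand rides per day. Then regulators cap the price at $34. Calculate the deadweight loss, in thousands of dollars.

Rearranging demand gives Qd = 353 - 5P; rearranging supply gives Qs = 4P - 106. In a free market, 353 - 5P = 4P - 106 gives the equilibrium P* = 51, Q* = 98.
The ceiling of 34 is below the equilibrium price 51, so it binds.
At P = 34: Qd = 353 - 5·34 = 183 and Qs = 4·34 - 106 = 30.
Quantity traded falls to 30. At Q = 30 the demand price is (353 - 30)/5 = 64.6 and the supply price is (106 + 30)/4 = 34.
Deadweight loss = ½ · (64.6 - 34) · (98 - 30) = ½ · 30.6 · 68 = 1040.4.

1040.4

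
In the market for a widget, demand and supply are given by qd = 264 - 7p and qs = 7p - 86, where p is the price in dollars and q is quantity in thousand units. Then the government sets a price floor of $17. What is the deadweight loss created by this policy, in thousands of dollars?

0

In a free market, 264 - 7p = 7p - 86 gives the equilibrium p* = 25, q* = 89.
Since 17 is below p* = 25, the floor does not bind and the free-market outcome prevails.
Since the control does not bind, no trades are prevented and deadweight loss is zero.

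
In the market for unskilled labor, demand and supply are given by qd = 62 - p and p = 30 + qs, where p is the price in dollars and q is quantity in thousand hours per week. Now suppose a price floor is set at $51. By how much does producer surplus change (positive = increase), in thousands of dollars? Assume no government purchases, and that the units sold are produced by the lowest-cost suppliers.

42.5

Rearranging supply gives qs = p - 30. Equilibrium: 62 - p = p - 30, so 92 = 2p and p* = 46, q* = 16.
Because the floor (51) lies above the market-clearing price, it is binding.
At p = 51: qd = 62 - 51 = 11 and qs = 51 - 30 = 21.
Producer surplus without the control is ½ · (46 - 30) · 16 = 128.
With the floor, 11 units are sold at 51. The supply price at q = 11 is 41, so PS = ½ · [(51 - 30) + (51 - 41)] · 11 = 170.5.
Change in producer surplus = 170.5 - 128 = 42.5.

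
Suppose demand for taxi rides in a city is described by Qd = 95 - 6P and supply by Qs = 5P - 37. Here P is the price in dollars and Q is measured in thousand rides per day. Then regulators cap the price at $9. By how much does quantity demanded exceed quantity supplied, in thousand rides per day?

33

Setting quantity demanded equal to quantity supplied, 95 - 6P = 5P - 37, gives P* = 12 and Q* = 23.
Since 9 < 12, the ceiling is binding.
At P = 9: Qd = 95 - 6·9 = 41 and Qs = 5·9 - 37 = 8.
Shortage = Qd - Qs = 41 - 8 = 33.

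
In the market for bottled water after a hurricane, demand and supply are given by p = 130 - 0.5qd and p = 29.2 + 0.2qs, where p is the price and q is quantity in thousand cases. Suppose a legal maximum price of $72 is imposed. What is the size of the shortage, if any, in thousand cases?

0

Rearranging demand gives qd = 260 - 2p; rearranging supply gives qs = 5p - 146. In a free market, 260 - 2p = 5p - 146 gives the equilibrium p* = 58, q* = 144.
Since 72 is above p* = 58, the ceiling does not bind and the free-market outcome prevails.
Since the control does not bind, there is no shortage.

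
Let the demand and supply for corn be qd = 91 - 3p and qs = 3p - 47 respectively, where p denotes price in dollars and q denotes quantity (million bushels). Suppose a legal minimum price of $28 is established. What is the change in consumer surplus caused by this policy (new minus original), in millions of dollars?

-72.5

Equilibrium: 91 - 3p = 3p - 47, so 138 = 6p and p* = 23, q* = 22.
Since 28 > 23, the floor is binding.
At p = 28: qd = 91 - 3·28 = 7 and qs = 3·28 - 47 = 37.
Consumer surplus without the control is ½ · (91/3 - 23) · 22 = 242/3.
With the floor, consumers buy 7 units at 28, so CS = ½ · (91/3 - 28) · 7 = 49/6.
Change in consumer surplus = 49/6 - 242/3 = -72.5.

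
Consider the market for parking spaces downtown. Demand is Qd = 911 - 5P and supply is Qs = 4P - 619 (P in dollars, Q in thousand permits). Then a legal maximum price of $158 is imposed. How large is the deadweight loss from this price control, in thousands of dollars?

518.4

In a free market, 911 - 5P = 4P - 619 gives the equilibrium P* = 170, Q* = 61.
Because the ceiling (158) lies below the market-clearing price, it is binding.
At P = 158: Qd = 911 - 5·158 = 121 and Qs = 4·158 - 619 = 13.
Quantity traded falls to 13. At Q = 13 the demand price is (911 - 13)/5 = 179.6 and the supply price is (619 + 13)/4 = 158.
Deadweight loss = ½ · (179.6 - 158) · (61 - 13) = ½ · 21.6 · 48 = 518.4.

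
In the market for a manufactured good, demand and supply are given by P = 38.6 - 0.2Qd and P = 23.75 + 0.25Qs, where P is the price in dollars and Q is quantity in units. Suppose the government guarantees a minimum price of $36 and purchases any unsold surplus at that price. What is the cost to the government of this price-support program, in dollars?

1296

Rearranging demand gives Qd = 193 - 5P; rearranging supply gives Qs = 4P - 95. Equilibrium: 193 - 5P = 4P - 95, so 288 = 9P and P* = 32, Q* = 33.
Since 36 > 32, the floor is binding.
At P = 36: Qd = 193 - 5·36 = 13 and Qs = 4·36 - 95 = 49.
Surplus = Qs - Qd = 36.
Government expenditure = surplus × support price = 36 × 36 = 1296.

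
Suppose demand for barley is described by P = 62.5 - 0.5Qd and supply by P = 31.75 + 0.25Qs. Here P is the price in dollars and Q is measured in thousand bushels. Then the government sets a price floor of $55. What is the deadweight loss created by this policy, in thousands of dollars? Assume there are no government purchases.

Rearranging demand gives Qd = 125 - 2P; rearranging supply gives Qs = 4P - 127. Setting quantity demanded equal to quantity supplied, 125 - 2P = 4P - 127, gives P* = 42 and Q* = 41.
Since 55 > 42, the floor is binding.
At P = 55: Qd = 125 - 2·55 = 15 and Qs = 4·55 - 127 = 93.
Quantity traded falls to 15. At Q = 15 the demand price is (125 - 15)/2 = 55 and the supply price is (127 + 15)/4 = 35.5.
Deadweight loss = ½ · (55 - 35.5) · (41 - 15) = ½ · 19.5 · 26 = 253.5.

253.5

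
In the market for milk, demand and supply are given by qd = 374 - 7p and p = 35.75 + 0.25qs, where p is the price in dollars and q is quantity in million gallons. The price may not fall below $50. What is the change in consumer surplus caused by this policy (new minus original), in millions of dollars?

Rearranging supply gives qs = 4p - 143. Without the control the market clears where 374 - 7p = 4p - 143, i.e. p* = 47 and q* = 45.
Because the floor (50) lies above the market-clearing price, it is binding.
At p = 50: qd = 374 - 7·50 = 24 and qs = 4·50 - 143 = 57.
Consumer surplus without the control is ½ · (374/7 - 47) · 45 = 2025/14.
With the floor, consumers buy 24 units at 50, so CS = ½ · (374/7 - 50) · 24 = 288/7.
Change in consumer surplus = 288/7 - 2025/14 = -103.5.

-103.5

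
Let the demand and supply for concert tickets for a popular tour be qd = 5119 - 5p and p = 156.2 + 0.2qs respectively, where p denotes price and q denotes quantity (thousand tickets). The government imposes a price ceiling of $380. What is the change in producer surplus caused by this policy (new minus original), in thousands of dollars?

-345240

Rearranging supply gives qs = 5p - 781. In a free market, 5119 - 5p = 5p - 781 gives the equilibrium p* = 590, q* = 2169.
Since 380 < 590, the ceiling is binding.
At p = 380: qd = 5119 - 5·380 = 3219 and qs = 5·380 - 781 = 1119.
Producer surplus without the control is ½ · (590 - 156.2) · 2169 = 470456.1.
With the ceiling, producers sell 1119 units at 380, so PS = ½ · (380 - 156.2) · 1119 = 125216.1.
Change in producer surplus = 125216.1 - 470456.1 = -345240.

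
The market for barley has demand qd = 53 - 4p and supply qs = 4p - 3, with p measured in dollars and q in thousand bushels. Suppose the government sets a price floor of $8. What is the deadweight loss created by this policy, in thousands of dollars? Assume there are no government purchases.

4

Equilibrium: 53 - 4p = 4p - 3, so 56 = 8p and p* = 7, q* = 25.
The floor of 8 is above the equilibrium price 7, so it binds.
At p = 8: qd = 53 - 4·8 = 21 and qs = 4·8 - 3 = 29.
Quantity traded falls to 21. At q = 21 the demand price is (53 - 21)/4 = 8 and the supply price is (3 + 21)/4 = 6.
Deadweight loss = ½ · (8 - 6) · (25 - 21) = ½ · 2 · 4 = 4.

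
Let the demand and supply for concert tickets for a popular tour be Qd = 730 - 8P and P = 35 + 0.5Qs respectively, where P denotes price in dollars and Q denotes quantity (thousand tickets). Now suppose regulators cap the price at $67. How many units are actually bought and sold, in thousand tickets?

Rearranging supply gives Qs = 2P - 70. Equilibrium: 730 - 8P = 2P - 70, so 800 = 10P and P* = 80, Q* = 90.
Because the ceiling (67) lies below the market-clearing price, it is binding.
At P = 67: Qd = 730 - 8·67 = 194 and Qs = 2·67 - 70 = 64.
The quantity actually transacted is the short side, supply: 64.

64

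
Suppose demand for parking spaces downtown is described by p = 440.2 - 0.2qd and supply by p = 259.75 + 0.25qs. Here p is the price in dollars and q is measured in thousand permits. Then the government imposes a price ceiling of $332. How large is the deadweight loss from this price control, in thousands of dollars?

Rearranging demand gives qd = 2201 - 5p; rearranging supply gives qs = 4p - 1039. In a free market, 2201 - 5p = 4p - 1039 gives the equilibrium p* = 360, q* = 401.
The ceiling of 332 is below the equilibrium price 360, so it binds.
At p = 332: qd = 2201 - 5·332 = 541 and qs = 4·332 - 1039 = 289.
Quantity traded falls to 289. At q = 289 the demand price is (2201 - 289)/5 = 382.4 and the supply price is (1039 + 289)/4 = 332.
Deadweight loss = ½ · (382.4 - 332) · (401 - 289) = ½ · 50.4 · 112 = 2822.4.

2822.4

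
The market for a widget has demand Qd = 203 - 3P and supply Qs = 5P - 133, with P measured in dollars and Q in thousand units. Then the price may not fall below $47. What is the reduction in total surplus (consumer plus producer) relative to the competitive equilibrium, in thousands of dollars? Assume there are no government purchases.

In a free market, 203 - 3P = 5P - 133 gives the equilibrium P* = 42, Q* = 77.
The floor of 47 is above the equilibrium price 42, so it binds.
At P = 47: Qd = 203 - 3·47 = 62 and Qs = 5·47 - 133 = 102.
Quantity traded falls to 62. At Q = 62 the demand price is (203 - 62)/3 = 47 and the supply price is (133 + 62)/5 = 39.
Deadweight loss = ½ · (47 - 39) · (77 - 62) = ½ · 8 · 15 = 60.

60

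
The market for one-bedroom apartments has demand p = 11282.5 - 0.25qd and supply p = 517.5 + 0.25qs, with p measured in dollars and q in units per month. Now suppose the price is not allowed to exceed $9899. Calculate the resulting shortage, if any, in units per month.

0

Rearranging demand gives qd = 45130 - 4p; rearranging supply gives qs = 4p - 2070. Equilibrium: 45130 - 4p = 4p - 2070, so 47200 = 8p and p* = 5900, q* = 21530.
Since 9899 is above p* = 5900, the ceiling does not bind and the free-market outcome prevails.
Since the control does not bind, there is no shortage.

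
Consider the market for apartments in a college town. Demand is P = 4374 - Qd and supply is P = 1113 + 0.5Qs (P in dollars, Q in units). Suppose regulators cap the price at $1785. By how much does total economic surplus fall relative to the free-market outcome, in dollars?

Rearranging demand gives Qd = 4374 - P; rearranging supply gives Qs = 2P - 2226. Equilibrium: 4374 - P = 2P - 2226, so 6600 = 3P and P* = 2200, Q* = 2174.
Because the ceiling (1785) lies below the market-clearing price, it is binding.
At P = 1785: Qd = 4374 - 1785 = 2589 and Qs = 2·1785 - 2226 = 1344.
Quantity traded falls to 1344. At Q = 1344 the demand price is 4374 - 1344 = 3030 and the supply price is (2226 + 1344)/2 = 1785.
Deadweight loss = ½ · (3030 - 1785) · (2174 - 1344) = ½ · 1245 · 830 = 516675.

516675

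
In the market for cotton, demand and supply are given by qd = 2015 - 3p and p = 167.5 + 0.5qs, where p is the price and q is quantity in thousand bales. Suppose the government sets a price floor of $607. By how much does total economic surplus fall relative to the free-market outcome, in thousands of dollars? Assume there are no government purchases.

70383.75

Rearranging supply gives qs = 2p - 335. Setting quantity demanded equal to quantity supplied, 2015 - 3p = 2p - 335, gives p* = 470 and q* = 605.
Since 607 > 470, the floor is binding.
At p = 607: qd = 2015 - 3·607 = 194 and qs = 2·607 - 335 = 879.
Quantity traded falls to 194. At q = 194 the demand price is (2015 - 194)/3 = 607 and the supply price is (335 + 194)/2 = 264.5.
Deadweight loss = ½ · (607 - 264.5) · (605 - 194) = ½ · 342.5 · 411 = 70383.75.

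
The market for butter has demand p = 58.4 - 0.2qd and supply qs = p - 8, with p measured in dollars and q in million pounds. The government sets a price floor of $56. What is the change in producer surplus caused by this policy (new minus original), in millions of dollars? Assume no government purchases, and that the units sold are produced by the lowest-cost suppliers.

-378

Rearranging demand gives qd = 292 - 5p. Equilibrium: 292 - 5p = p - 8, so 300 = 6p and p* = 50, q* = 42.
Since 56 > 50, the floor is binding.
At p = 56: qd = 292 - 5·56 = 12 and qs = 56 - 8 = 48.
Producer surplus without the control is ½ · (50 - 8) · 42 = 882.
With the floor, 12 units are sold at 56. The supply price at q = 12 is 20, so PS = ½ · [(56 - 8) + (56 - 20)] · 12 = 504.
Change in producer surplus = 504 - 882 = -378.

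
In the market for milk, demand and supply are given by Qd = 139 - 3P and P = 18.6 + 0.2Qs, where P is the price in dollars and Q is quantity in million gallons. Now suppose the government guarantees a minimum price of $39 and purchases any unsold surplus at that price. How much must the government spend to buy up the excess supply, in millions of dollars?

3120

Rearranging supply gives Qs = 5P - 93. In a free market, 139 - 3P = 5P - 93 gives the equilibrium P* = 29, Q* = 52.
Because the floor (39) lies above the market-clearing price, it is binding.
At P = 39: Qd = 139 - 3·39 = 22 and Qs = 5·39 - 93 = 102.
Surplus = Qs - Qd = 80.
Government expenditure = surplus × support price = 80 × 39 = 3120.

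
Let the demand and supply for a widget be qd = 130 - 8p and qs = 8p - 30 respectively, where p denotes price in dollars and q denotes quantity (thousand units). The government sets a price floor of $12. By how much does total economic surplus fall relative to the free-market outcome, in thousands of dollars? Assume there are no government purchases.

Setting quantity demanded equal to quantity supplied, 130 - 8p = 8p - 30, gives p* = 10 and q* = 50.
The floor of 12 is above the equilibrium price 10, so it binds.
At p = 12: qd = 130 - 8·12 = 34 and qs = 8·12 - 30 = 66.
Quantity traded falls to 34. At q = 34 the demand price is (130 - 34)/8 = 12 and the supply price is (30 + 34)/8 = 8.
Deadweight loss = ½ · (12 - 8) · (50 - 34) = ½ · 4 · 16 = 32.

32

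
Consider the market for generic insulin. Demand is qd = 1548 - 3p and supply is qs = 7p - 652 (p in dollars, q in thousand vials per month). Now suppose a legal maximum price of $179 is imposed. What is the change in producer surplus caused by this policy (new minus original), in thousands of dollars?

Equilibrium: 1548 - 3p = 7p - 652, so 2200 = 10p and p* = 220, q* = 888.
The ceiling of 179 is below the equilibrium price 220, so it binds.
At p = 179: qd = 1548 - 3·179 = 1011 and qs = 7·179 - 652 = 601.
Producer surplus without the control is ½ · (220 - 652/7) · 888 = 394272/7.
With the ceiling, producers sell 601 units at 179, so PS = ½ · (179 - 652/7) · 601 = 361201/14.
Change in producer surplus = 361201/14 - 394272/7 = -30524.5.

-30524.5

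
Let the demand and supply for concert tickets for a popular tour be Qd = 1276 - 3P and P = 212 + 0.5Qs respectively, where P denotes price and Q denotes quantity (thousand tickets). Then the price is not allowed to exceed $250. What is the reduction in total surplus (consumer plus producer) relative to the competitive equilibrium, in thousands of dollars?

13500

Rearranging supply gives Qs = 2P - 424. In a free market, 1276 - 3P = 2P - 424 gives the equilibrium P* = 340, Q* = 256.
Since 250 < 340, the ceiling is binding.
At P = 250: Qd = 1276 - 3·250 = 526 and Qs = 2·250 - 424 = 76.
Quantity traded falls to 76. At Q = 76 the demand price is (1276 - 76)/3 = 400 and the supply price is (424 + 76)/2 = 250.
Deadweight loss = ½ · (400 - 250) · (256 - 76) = ½ · 150 · 180 = 13500.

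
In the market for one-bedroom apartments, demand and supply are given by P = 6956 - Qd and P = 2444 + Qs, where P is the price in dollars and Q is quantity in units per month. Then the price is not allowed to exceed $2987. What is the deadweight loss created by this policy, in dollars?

Rearranging demand gives Qd = 6956 - P; rearranging supply gives Qs = P - 2444. In a free market, 6956 - P = P - 2444 gives the equilibrium P* = 4700, Q* = 2256.
Because the ceiling (2987) lies below the market-clearing price, it is binding.
At P = 2987: Qd = 6956 - 2987 = 3969 and Qs = 2987 - 2444 = 543.
Quantity traded falls to 543. At Q = 543 the demand price is 6956 - 543 = 6413 and the supply price is 2444 + 543 = 2987.
Deadweight loss = ½ · (6413 - 2987) · (2256 - 543) = ½ · 3426 · 1713 = 2934369.

2934369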